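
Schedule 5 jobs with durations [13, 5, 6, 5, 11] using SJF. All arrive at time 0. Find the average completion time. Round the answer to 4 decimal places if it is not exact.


SJF order (ascending): [5, 5, 6, 11, 13]
Completion times:
  Job 1: burst=5, C=5
  Job 2: burst=5, C=10
  Job 3: burst=6, C=16
  Job 4: burst=11, C=27
  Job 5: burst=13, C=40
Average completion = 98/5 = 19.6

19.6


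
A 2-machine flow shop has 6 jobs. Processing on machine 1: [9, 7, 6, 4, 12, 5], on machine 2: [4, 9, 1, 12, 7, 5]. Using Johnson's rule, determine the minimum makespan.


Apply Johnson's rule:
  Group 1 (a <= b): [(4, 4, 12), (6, 5, 5), (2, 7, 9)]
  Group 2 (a > b): [(5, 12, 7), (1, 9, 4), (3, 6, 1)]
Optimal job order: [4, 6, 2, 5, 1, 3]
Schedule:
  Job 4: M1 done at 4, M2 done at 16
  Job 6: M1 done at 9, M2 done at 21
  Job 2: M1 done at 16, M2 done at 30
  Job 5: M1 done at 28, M2 done at 37
  Job 1: M1 done at 37, M2 done at 41
  Job 3: M1 done at 43, M2 done at 44
Makespan = 44

44


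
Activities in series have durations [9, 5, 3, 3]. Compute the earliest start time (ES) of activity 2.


Activity 2 starts after activities 1 through 1 complete.
Predecessor durations: [9]
ES = 9 = 9

9


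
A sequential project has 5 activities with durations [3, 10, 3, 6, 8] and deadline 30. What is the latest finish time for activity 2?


LF(activity 2) = deadline - sum of successor durations
Successors: activities 3 through 5 with durations [3, 6, 8]
Sum of successor durations = 17
LF = 30 - 17 = 13

13


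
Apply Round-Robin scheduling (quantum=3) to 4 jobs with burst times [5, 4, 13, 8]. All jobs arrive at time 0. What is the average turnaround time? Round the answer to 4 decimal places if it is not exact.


Time quantum = 3
Execution trace:
  J1 runs 3 units, time = 3
  J2 runs 3 units, time = 6
  J3 runs 3 units, time = 9
  J4 runs 3 units, time = 12
  J1 runs 2 units, time = 14
  J2 runs 1 units, time = 15
  J3 runs 3 units, time = 18
  J4 runs 3 units, time = 21
  J3 runs 3 units, time = 24
  J4 runs 2 units, time = 26
  J3 runs 3 units, time = 29
  J3 runs 1 units, time = 30
Finish times: [14, 15, 30, 26]
Average turnaround = 85/4 = 21.25

21.25


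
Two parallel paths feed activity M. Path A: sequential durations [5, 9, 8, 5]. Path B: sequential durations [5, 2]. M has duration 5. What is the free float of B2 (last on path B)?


ES(B2) = sum of predecessors on chain B = 5
EF(B2) = ES + duration = 5 + 2 = 7
Successor of B2 is M. ES(M) = max(sum(A), sum(B)) = max(27, 7) = 27
Free float = ES(successor) - EF(current) = 27 - 7 = 20

20


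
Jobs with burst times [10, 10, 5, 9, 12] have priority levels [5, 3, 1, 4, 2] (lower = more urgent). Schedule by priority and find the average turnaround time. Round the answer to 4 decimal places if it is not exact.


Sort by priority (ascending = highest first):
Order: [(1, 5), (2, 12), (3, 10), (4, 9), (5, 10)]
Completion times:
  Priority 1, burst=5, C=5
  Priority 2, burst=12, C=17
  Priority 3, burst=10, C=27
  Priority 4, burst=9, C=36
  Priority 5, burst=10, C=46
Average turnaround = 131/5 = 26.2

26.2


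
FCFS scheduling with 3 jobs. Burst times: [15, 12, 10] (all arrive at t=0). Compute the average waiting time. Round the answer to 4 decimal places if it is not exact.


FCFS order (as given): [15, 12, 10]
Waiting times:
  Job 1: wait = 0
  Job 2: wait = 15
  Job 3: wait = 27
Sum of waiting times = 42
Average waiting time = 42/3 = 14.0

14.0


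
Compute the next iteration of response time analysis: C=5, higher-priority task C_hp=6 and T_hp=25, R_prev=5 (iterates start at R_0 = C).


R_next = C + ceil(R_prev / T_hp) * C_hp
ceil(5 / 25) = ceil(0.2) = 1
Interference = 1 * 6 = 6
R_next = 5 + 6 = 11

11


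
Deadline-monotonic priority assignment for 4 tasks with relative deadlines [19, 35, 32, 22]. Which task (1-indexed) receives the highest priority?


Sort tasks by relative deadline (ascending):
  Task 1: deadline = 19
  Task 4: deadline = 22
  Task 3: deadline = 32
  Task 2: deadline = 35
Priority order (highest first): [1, 4, 3, 2]
Highest priority task = 1

1


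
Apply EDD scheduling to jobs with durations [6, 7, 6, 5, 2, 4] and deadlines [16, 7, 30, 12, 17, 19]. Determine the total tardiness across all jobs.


Sort by due date (EDD order): [(7, 7), (5, 12), (6, 16), (2, 17), (4, 19), (6, 30)]
Compute completion times and tardiness:
  Job 1: p=7, d=7, C=7, tardiness=max(0,7-7)=0
  Job 2: p=5, d=12, C=12, tardiness=max(0,12-12)=0
  Job 3: p=6, d=16, C=18, tardiness=max(0,18-16)=2
  Job 4: p=2, d=17, C=20, tardiness=max(0,20-17)=3
  Job 5: p=4, d=19, C=24, tardiness=max(0,24-19)=5
  Job 6: p=6, d=30, C=30, tardiness=max(0,30-30)=0
Total tardiness = 10

10


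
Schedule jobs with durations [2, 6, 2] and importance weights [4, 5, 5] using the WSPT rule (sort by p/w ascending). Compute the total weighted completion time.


Compute p/w ratios and sort ascending (WSPT): [(2, 5), (2, 4), (6, 5)]
Compute weighted completion times:
  Job (p=2,w=5): C=2, w*C=5*2=10
  Job (p=2,w=4): C=4, w*C=4*4=16
  Job (p=6,w=5): C=10, w*C=5*10=50
Total weighted completion time = 76

76


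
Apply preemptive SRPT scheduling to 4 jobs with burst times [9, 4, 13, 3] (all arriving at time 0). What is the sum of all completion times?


Since all jobs arrive at t=0, SRPT equals SPT ordering.
SPT order: [3, 4, 9, 13]
Completion times:
  Job 1: p=3, C=3
  Job 2: p=4, C=7
  Job 3: p=9, C=16
  Job 4: p=13, C=29
Total completion time = 3 + 7 + 16 + 29 = 55

55


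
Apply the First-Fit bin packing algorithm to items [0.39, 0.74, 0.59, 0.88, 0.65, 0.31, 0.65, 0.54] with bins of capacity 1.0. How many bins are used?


Place items sequentially using First-Fit:
  Item 0.39 -> new Bin 1
  Item 0.74 -> new Bin 2
  Item 0.59 -> Bin 1 (now 0.98)
  Item 0.88 -> new Bin 3
  Item 0.65 -> new Bin 4
  Item 0.31 -> Bin 4 (now 0.96)
  Item 0.65 -> new Bin 5
  Item 0.54 -> new Bin 6
Total bins used = 6

6


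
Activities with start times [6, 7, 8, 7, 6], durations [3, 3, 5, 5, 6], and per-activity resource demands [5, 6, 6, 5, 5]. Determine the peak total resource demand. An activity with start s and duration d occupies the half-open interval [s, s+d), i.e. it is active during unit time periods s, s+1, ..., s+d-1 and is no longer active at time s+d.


Each activity i is active on [start_i, start_i + duration_i).
Compute total resource usage per time slot:
  t=0: active resources = [], total = 0
  t=1: active resources = [], total = 0
  t=2: active resources = [], total = 0
  t=3: active resources = [], total = 0
  t=4: active resources = [], total = 0
  t=5: active resources = [], total = 0
  t=6: active resources = [5, 5], total = 10
  t=7: active resources = [5, 6, 5, 5], total = 21
  t=8: active resources = [5, 6, 6, 5, 5], total = 27
  t=9: active resources = [6, 6, 5, 5], total = 22
  t=10: active resources = [6, 5, 5], total = 16
  t=11: active resources = [6, 5, 5], total = 16
  t=12: active resources = [6], total = 6
Peak resource demand = 27

27


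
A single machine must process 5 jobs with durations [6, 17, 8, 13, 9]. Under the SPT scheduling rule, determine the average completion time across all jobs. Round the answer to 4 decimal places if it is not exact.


Sort jobs by processing time (SPT order): [6, 8, 9, 13, 17]
Compute completion times sequentially:
  Job 1: processing = 6, completes at 6
  Job 2: processing = 8, completes at 14
  Job 3: processing = 9, completes at 23
  Job 4: processing = 13, completes at 36
  Job 5: processing = 17, completes at 53
Sum of completion times = 132
Average completion time = 132/5 = 26.4

26.4


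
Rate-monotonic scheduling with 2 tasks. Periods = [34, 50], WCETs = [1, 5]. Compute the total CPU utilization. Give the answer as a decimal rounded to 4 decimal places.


Compute individual utilizations (exact fractions):
  Task 1: C/T = 1/34 (approx. 0.0294)
  Task 2: C/T = 5/50 = 1/10 (approx. 0.1)
Total utilization U = 1/34 + 1/10 = 11/85
Rounded to 4 decimal places: U = 0.1294
RM (Liu & Layland) bound for 2 tasks = 0.828427; compare with U = 11/85 (approx. 0.129412)
U <= bound, so schedulable by RM sufficient condition.

0.1294


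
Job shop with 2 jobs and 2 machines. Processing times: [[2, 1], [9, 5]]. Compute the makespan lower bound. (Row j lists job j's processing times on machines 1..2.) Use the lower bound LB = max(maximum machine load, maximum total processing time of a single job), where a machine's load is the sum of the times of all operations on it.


Machine loads:
  Machine 1: 2 + 9 = 11
  Machine 2: 1 + 5 = 6
Max machine load = 11
Job totals:
  Job 1: 3
  Job 2: 14
Max job total = 14
Lower bound = max(11, 14) = 14

14


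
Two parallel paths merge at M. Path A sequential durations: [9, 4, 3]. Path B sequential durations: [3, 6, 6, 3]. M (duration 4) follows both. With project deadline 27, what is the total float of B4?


Forward pass: ES(B4) = sum of predecessors on chain B = 15
EF = ES + duration = 15 + 3 = 18
Backward pass: LF(M) = deadline = 27; LS(M) = 27 - 4 = 23
LF(B4) = LS(M) - sum(successors on chain B) = 23 - 0 = 23
LS = LF - duration = 23 - 3 = 20
Total float = LS - ES = 20 - 15 = 5

5


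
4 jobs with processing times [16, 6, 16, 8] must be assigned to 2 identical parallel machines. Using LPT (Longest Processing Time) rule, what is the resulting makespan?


Sort jobs in decreasing order (LPT): [16, 16, 8, 6]
Assign each job to the least loaded machine:
  Machine 1: jobs [16, 8], load = 24
  Machine 2: jobs [16, 6], load = 22
Makespan = max load = 24

24


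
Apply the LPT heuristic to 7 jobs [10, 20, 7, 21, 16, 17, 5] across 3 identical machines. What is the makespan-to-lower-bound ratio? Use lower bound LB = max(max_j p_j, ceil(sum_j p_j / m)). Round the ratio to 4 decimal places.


LPT order: [21, 20, 17, 16, 10, 7, 5]
Machine loads after assignment: [33, 30, 33]
LPT makespan = 33
Lower bound = max(max_job, ceil(total/3)) = max(21, 32) = 32
Ratio = 33 / 32 = 1.0313

1.0313


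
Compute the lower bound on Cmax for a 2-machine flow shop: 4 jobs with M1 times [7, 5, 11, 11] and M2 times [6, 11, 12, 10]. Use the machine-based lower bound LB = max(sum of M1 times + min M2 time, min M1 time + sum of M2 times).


LB1 = sum(M1 times) + min(M2 times) = 34 + 6 = 40
LB2 = min(M1 times) + sum(M2 times) = 5 + 39 = 44
Lower bound = max(LB1, LB2) = max(40, 44) = 44

44


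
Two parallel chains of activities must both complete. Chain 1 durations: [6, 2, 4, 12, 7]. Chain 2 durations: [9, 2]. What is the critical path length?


Path A total = 6 + 2 + 4 + 12 + 7 = 31
Path B total = 9 + 2 = 11
Critical path = longest path = max(31, 11) = 31

31


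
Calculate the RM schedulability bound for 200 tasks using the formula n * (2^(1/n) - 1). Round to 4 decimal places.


Compute 2^(1/200) = 1.0034717485
Subtract 1: 1.0034717485 - 1 = 0.0034717485
Multiply by n: 200 * 0.0034717485 = 0.6943497000
Round to 4 dp: 0.6943

0.6943


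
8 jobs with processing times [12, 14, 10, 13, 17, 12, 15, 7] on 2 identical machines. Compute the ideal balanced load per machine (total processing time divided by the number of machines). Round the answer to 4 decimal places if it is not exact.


Total processing time = 12 + 14 + 10 + 13 + 17 + 12 + 15 + 7 = 100
Number of machines = 2
Ideal balanced load = 100 / 2 = 50.0

50.0


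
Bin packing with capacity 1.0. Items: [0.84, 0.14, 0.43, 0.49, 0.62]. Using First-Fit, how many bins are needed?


Place items sequentially using First-Fit:
  Item 0.84 -> new Bin 1
  Item 0.14 -> Bin 1 (now 0.98)
  Item 0.43 -> new Bin 2
  Item 0.49 -> Bin 2 (now 0.92)
  Item 0.62 -> new Bin 3
Total bins used = 3

3


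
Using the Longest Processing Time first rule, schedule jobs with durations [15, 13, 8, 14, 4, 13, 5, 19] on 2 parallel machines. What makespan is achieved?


Sort jobs in decreasing order (LPT): [19, 15, 14, 13, 13, 8, 5, 4]
Assign each job to the least loaded machine:
  Machine 1: jobs [19, 13, 8, 5], load = 45
  Machine 2: jobs [15, 14, 13, 4], load = 46
Makespan = max load = 46

46


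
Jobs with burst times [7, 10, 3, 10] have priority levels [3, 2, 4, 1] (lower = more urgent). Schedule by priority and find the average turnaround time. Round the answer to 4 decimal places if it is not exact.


Sort by priority (ascending = highest first):
Order: [(1, 10), (2, 10), (3, 7), (4, 3)]
Completion times:
  Priority 1, burst=10, C=10
  Priority 2, burst=10, C=20
  Priority 3, burst=7, C=27
  Priority 4, burst=3, C=30
Average turnaround = 87/4 = 21.75

21.75


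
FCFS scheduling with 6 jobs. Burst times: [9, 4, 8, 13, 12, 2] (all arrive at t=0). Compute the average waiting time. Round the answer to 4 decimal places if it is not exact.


FCFS order (as given): [9, 4, 8, 13, 12, 2]
Waiting times:
  Job 1: wait = 0
  Job 2: wait = 9
  Job 3: wait = 13
  Job 4: wait = 21
  Job 5: wait = 34
  Job 6: wait = 46
Sum of waiting times = 123
Average waiting time = 123/6 = 20.5

20.5


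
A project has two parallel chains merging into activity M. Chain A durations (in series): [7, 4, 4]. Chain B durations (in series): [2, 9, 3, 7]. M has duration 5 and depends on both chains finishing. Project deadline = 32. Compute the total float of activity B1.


Forward pass: ES(B1) = sum of predecessors on chain B = 0
EF = ES + duration = 0 + 2 = 2
Backward pass: LF(M) = deadline = 32; LS(M) = 32 - 5 = 27
LF(B1) = LS(M) - sum(successors on chain B) = 27 - 19 = 8
LS = LF - duration = 8 - 2 = 6
Total float = LS - ES = 6 - 0 = 6

6


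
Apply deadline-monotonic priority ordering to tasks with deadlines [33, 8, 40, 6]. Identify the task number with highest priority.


Sort tasks by relative deadline (ascending):
  Task 4: deadline = 6
  Task 2: deadline = 8
  Task 1: deadline = 33
  Task 3: deadline = 40
Priority order (highest first): [4, 2, 1, 3]
Highest priority task = 4

4


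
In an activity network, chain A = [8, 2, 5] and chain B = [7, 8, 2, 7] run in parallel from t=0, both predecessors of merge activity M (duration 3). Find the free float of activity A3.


ES(A3) = sum of predecessors on chain A = 10
EF(A3) = ES + duration = 10 + 5 = 15
Successor of A3 is M. ES(M) = max(sum(A), sum(B)) = max(15, 24) = 24
Free float = ES(successor) - EF(current) = 24 - 15 = 9

9


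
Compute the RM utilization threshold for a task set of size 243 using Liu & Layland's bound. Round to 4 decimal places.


Compute 2^(1/243) = 1.0028565297
Subtract 1: 1.0028565297 - 1 = 0.0028565297
Multiply by n: 243 * 0.0028565297 = 0.6941367171
Round to 4 dp: 0.6941

0.6941


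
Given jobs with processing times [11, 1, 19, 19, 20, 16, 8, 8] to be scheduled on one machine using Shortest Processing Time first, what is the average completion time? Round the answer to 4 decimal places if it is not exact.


Sort jobs by processing time (SPT order): [1, 8, 8, 11, 16, 19, 19, 20]
Compute completion times sequentially:
  Job 1: processing = 1, completes at 1
  Job 2: processing = 8, completes at 9
  Job 3: processing = 8, completes at 17
  Job 4: processing = 11, completes at 28
  Job 5: processing = 16, completes at 44
  Job 6: processing = 19, completes at 63
  Job 7: processing = 19, completes at 82
  Job 8: processing = 20, completes at 102
Sum of completion times = 346
Average completion time = 346/8 = 43.25

43.25


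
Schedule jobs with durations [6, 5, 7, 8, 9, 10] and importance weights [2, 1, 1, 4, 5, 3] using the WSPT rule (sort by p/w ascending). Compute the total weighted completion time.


Compute p/w ratios and sort ascending (WSPT): [(9, 5), (8, 4), (6, 2), (10, 3), (5, 1), (7, 1)]
Compute weighted completion times:
  Job (p=9,w=5): C=9, w*C=5*9=45
  Job (p=8,w=4): C=17, w*C=4*17=68
  Job (p=6,w=2): C=23, w*C=2*23=46
  Job (p=10,w=3): C=33, w*C=3*33=99
  Job (p=5,w=1): C=38, w*C=1*38=38
  Job (p=7,w=1): C=45, w*C=1*45=45
Total weighted completion time = 341

341


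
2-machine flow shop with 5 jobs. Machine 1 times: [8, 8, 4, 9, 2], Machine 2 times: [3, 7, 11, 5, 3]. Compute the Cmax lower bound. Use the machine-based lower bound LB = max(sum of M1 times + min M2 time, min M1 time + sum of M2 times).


LB1 = sum(M1 times) + min(M2 times) = 31 + 3 = 34
LB2 = min(M1 times) + sum(M2 times) = 2 + 29 = 31
Lower bound = max(LB1, LB2) = max(34, 31) = 34

34


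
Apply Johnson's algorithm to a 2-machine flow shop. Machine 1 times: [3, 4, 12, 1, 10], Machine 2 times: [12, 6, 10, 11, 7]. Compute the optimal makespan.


Apply Johnson's rule:
  Group 1 (a <= b): [(4, 1, 11), (1, 3, 12), (2, 4, 6)]
  Group 2 (a > b): [(3, 12, 10), (5, 10, 7)]
Optimal job order: [4, 1, 2, 3, 5]
Schedule:
  Job 4: M1 done at 1, M2 done at 12
  Job 1: M1 done at 4, M2 done at 24
  Job 2: M1 done at 8, M2 done at 30
  Job 3: M1 done at 20, M2 done at 40
  Job 5: M1 done at 30, M2 done at 47
Makespan = 47

47


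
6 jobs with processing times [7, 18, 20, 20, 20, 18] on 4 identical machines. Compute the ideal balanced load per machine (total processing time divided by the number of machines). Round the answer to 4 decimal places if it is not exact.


Total processing time = 7 + 18 + 20 + 20 + 20 + 18 = 103
Number of machines = 4
Ideal balanced load = 103 / 4 = 25.75

25.75


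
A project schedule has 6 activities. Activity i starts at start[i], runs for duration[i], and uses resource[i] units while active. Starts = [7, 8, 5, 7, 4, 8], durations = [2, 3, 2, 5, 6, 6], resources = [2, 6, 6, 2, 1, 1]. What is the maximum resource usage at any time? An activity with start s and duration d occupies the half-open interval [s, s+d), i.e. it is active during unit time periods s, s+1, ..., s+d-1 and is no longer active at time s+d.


Each activity i is active on [start_i, start_i + duration_i).
Compute total resource usage per time slot:
  t=0: active resources = [], total = 0
  t=1: active resources = [], total = 0
  t=2: active resources = [], total = 0
  t=3: active resources = [], total = 0
  t=4: active resources = [1], total = 1
  t=5: active resources = [6, 1], total = 7
  t=6: active resources = [6, 1], total = 7
  t=7: active resources = [2, 2, 1], total = 5
  t=8: active resources = [2, 6, 2, 1, 1], total = 12
  t=9: active resources = [6, 2, 1, 1], total = 10
  t=10: active resources = [6, 2, 1], total = 9
  t=11: active resources = [2, 1], total = 3
  t=12: active resources = [1], total = 1
  t=13: active resources = [1], total = 1
Peak resource demand = 12

12


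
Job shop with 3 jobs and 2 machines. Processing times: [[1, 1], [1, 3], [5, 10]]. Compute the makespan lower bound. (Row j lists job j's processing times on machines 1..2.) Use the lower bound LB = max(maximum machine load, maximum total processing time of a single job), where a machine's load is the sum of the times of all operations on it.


Machine loads:
  Machine 1: 1 + 1 + 5 = 7
  Machine 2: 1 + 3 + 10 = 14
Max machine load = 14
Job totals:
  Job 1: 2
  Job 2: 4
  Job 3: 15
Max job total = 15
Lower bound = max(14, 15) = 15

15


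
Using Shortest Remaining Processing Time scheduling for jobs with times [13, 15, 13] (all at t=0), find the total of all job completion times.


Since all jobs arrive at t=0, SRPT equals SPT ordering.
SPT order: [13, 13, 15]
Completion times:
  Job 1: p=13, C=13
  Job 2: p=13, C=26
  Job 3: p=15, C=41
Total completion time = 13 + 26 + 41 = 80

80


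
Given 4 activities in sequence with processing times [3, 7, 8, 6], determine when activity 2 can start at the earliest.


Activity 2 starts after activities 1 through 1 complete.
Predecessor durations: [3]
ES = 3 = 3

3


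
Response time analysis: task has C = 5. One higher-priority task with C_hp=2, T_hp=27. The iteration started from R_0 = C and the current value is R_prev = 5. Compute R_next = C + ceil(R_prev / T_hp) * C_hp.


R_next = C + ceil(R_prev / T_hp) * C_hp
ceil(5 / 27) = ceil(0.1852) = 1
Interference = 1 * 2 = 2
R_next = 5 + 2 = 7

7


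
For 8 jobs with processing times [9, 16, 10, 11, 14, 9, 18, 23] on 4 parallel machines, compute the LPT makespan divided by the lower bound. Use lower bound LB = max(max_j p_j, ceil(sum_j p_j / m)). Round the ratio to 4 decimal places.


LPT order: [23, 18, 16, 14, 11, 10, 9, 9]
Machine loads after assignment: [32, 27, 26, 25]
LPT makespan = 32
Lower bound = max(max_job, ceil(total/4)) = max(23, 28) = 28
Ratio = 32 / 28 = 1.1429

1.1429


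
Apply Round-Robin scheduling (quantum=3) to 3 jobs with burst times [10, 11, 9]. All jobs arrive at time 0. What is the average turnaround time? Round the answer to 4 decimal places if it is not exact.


Time quantum = 3
Execution trace:
  J1 runs 3 units, time = 3
  J2 runs 3 units, time = 6
  J3 runs 3 units, time = 9
  J1 runs 3 units, time = 12
  J2 runs 3 units, time = 15
  J3 runs 3 units, time = 18
  J1 runs 3 units, time = 21
  J2 runs 3 units, time = 24
  J3 runs 3 units, time = 27
  J1 runs 1 units, time = 28
  J2 runs 2 units, time = 30
Finish times: [28, 30, 27]
Average turnaround = 85/3 = 28.3333

28.3333


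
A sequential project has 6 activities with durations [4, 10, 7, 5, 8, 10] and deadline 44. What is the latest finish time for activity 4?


LF(activity 4) = deadline - sum of successor durations
Successors: activities 5 through 6 with durations [8, 10]
Sum of successor durations = 18
LF = 44 - 18 = 26

26


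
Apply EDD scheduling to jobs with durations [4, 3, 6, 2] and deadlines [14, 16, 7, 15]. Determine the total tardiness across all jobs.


Sort by due date (EDD order): [(6, 7), (4, 14), (2, 15), (3, 16)]
Compute completion times and tardiness:
  Job 1: p=6, d=7, C=6, tardiness=max(0,6-7)=0
  Job 2: p=4, d=14, C=10, tardiness=max(0,10-14)=0
  Job 3: p=2, d=15, C=12, tardiness=max(0,12-15)=0
  Job 4: p=3, d=16, C=15, tardiness=max(0,15-16)=0
Total tardiness = 0

0


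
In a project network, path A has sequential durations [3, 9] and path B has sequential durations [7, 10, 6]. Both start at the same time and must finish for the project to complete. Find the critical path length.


Path A total = 3 + 9 = 12
Path B total = 7 + 10 + 6 = 23
Critical path = longest path = max(12, 23) = 23

23


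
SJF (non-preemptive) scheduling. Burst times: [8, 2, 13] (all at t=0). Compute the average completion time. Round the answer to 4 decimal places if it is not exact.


SJF order (ascending): [2, 8, 13]
Completion times:
  Job 1: burst=2, C=2
  Job 2: burst=8, C=10
  Job 3: burst=13, C=23
Average completion = 35/3 = 11.6667

11.6667


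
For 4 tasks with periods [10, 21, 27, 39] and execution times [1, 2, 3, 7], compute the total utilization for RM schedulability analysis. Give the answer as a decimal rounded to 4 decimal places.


Compute individual utilizations (exact fractions):
  Task 1: C/T = 1/10 (approx. 0.1)
  Task 2: C/T = 2/21 (approx. 0.0952)
  Task 3: C/T = 3/27 = 1/9 (approx. 0.1111)
  Task 4: C/T = 7/39 (approx. 0.1795)
Total utilization U = 1/10 + 2/21 + 1/9 + 7/39 = 3979/8190
Rounded to 4 decimal places: U = 0.4858
RM (Liu & Layland) bound for 4 tasks = 0.756828; compare with U = 3979/8190 (approx. 0.485836)
U <= bound, so schedulable by RM sufficient condition.

0.4858


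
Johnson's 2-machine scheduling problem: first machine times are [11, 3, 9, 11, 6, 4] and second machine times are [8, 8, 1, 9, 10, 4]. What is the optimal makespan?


Apply Johnson's rule:
  Group 1 (a <= b): [(2, 3, 8), (6, 4, 4), (5, 6, 10)]
  Group 2 (a > b): [(4, 11, 9), (1, 11, 8), (3, 9, 1)]
Optimal job order: [2, 6, 5, 4, 1, 3]
Schedule:
  Job 2: M1 done at 3, M2 done at 11
  Job 6: M1 done at 7, M2 done at 15
  Job 5: M1 done at 13, M2 done at 25
  Job 4: M1 done at 24, M2 done at 34
  Job 1: M1 done at 35, M2 done at 43
  Job 3: M1 done at 44, M2 done at 45
Makespan = 45

45


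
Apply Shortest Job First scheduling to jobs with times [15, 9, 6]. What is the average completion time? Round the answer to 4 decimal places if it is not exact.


SJF order (ascending): [6, 9, 15]
Completion times:
  Job 1: burst=6, C=6
  Job 2: burst=9, C=15
  Job 3: burst=15, C=30
Average completion = 51/3 = 17.0

17.0


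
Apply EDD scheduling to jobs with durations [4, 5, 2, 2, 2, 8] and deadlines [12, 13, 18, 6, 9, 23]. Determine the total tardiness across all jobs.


Sort by due date (EDD order): [(2, 6), (2, 9), (4, 12), (5, 13), (2, 18), (8, 23)]
Compute completion times and tardiness:
  Job 1: p=2, d=6, C=2, tardiness=max(0,2-6)=0
  Job 2: p=2, d=9, C=4, tardiness=max(0,4-9)=0
  Job 3: p=4, d=12, C=8, tardiness=max(0,8-12)=0
  Job 4: p=5, d=13, C=13, tardiness=max(0,13-13)=0
  Job 5: p=2, d=18, C=15, tardiness=max(0,15-18)=0
  Job 6: p=8, d=23, C=23, tardiness=max(0,23-23)=0
Total tardiness = 0

0


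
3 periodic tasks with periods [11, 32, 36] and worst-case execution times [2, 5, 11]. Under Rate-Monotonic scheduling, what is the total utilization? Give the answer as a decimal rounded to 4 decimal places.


Compute individual utilizations (exact fractions):
  Task 1: C/T = 2/11 (approx. 0.1818)
  Task 2: C/T = 5/32 (approx. 0.1563)
  Task 3: C/T = 11/36 (approx. 0.3056)
Total utilization U = 2/11 + 5/32 + 11/36 = 2039/3168
Rounded to 4 decimal places: U = 0.6436
RM (Liu & Layland) bound for 3 tasks = 0.779763; compare with U = 2039/3168 (approx. 0.643624)
U <= bound, so schedulable by RM sufficient condition.

0.6436


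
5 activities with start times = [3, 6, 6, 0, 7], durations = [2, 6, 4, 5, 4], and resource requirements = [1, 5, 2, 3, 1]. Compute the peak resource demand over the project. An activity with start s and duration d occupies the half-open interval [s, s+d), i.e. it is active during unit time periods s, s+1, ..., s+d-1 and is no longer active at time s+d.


Each activity i is active on [start_i, start_i + duration_i).
Compute total resource usage per time slot:
  t=0: active resources = [3], total = 3
  t=1: active resources = [3], total = 3
  t=2: active resources = [3], total = 3
  t=3: active resources = [1, 3], total = 4
  t=4: active resources = [1, 3], total = 4
  t=5: active resources = [], total = 0
  t=6: active resources = [5, 2], total = 7
  t=7: active resources = [5, 2, 1], total = 8
  t=8: active resources = [5, 2, 1], total = 8
  t=9: active resources = [5, 2, 1], total = 8
  t=10: active resources = [5, 1], total = 6
  t=11: active resources = [5], total = 5
Peak resource demand = 8

8


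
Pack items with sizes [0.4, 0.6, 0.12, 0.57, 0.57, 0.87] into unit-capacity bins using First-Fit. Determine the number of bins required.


Place items sequentially using First-Fit:
  Item 0.4 -> new Bin 1
  Item 0.6 -> Bin 1 (now 1.0)
  Item 0.12 -> new Bin 2
  Item 0.57 -> Bin 2 (now 0.69)
  Item 0.57 -> new Bin 3
  Item 0.87 -> new Bin 4
Total bins used = 4

4


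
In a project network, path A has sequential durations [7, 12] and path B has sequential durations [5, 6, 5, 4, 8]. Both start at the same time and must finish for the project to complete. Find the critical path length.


Path A total = 7 + 12 = 19
Path B total = 5 + 6 + 5 + 4 + 8 = 28
Critical path = longest path = max(19, 28) = 28

28


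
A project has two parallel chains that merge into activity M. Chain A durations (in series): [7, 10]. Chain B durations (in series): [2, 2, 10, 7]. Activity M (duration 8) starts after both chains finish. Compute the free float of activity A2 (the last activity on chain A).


ES(A2) = sum of predecessors on chain A = 7
EF(A2) = ES + duration = 7 + 10 = 17
Successor of A2 is M. ES(M) = max(sum(A), sum(B)) = max(17, 21) = 21
Free float = ES(successor) - EF(current) = 21 - 17 = 4

4


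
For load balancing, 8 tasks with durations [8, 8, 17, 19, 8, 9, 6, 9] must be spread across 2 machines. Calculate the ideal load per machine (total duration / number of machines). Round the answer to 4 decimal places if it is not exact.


Total processing time = 8 + 8 + 17 + 19 + 8 + 9 + 6 + 9 = 84
Number of machines = 2
Ideal balanced load = 84 / 2 = 42.0

42.0


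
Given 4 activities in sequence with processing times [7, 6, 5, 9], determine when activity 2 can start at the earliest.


Activity 2 starts after activities 1 through 1 complete.
Predecessor durations: [7]
ES = 7 = 7

7


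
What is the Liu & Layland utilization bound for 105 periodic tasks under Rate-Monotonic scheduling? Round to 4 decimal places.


Compute 2^(1/105) = 1.0066232390
Subtract 1: 1.0066232390 - 1 = 0.0066232390
Multiply by n: 105 * 0.0066232390 = 0.6954400950
Round to 4 dp: 0.6954

0.6954


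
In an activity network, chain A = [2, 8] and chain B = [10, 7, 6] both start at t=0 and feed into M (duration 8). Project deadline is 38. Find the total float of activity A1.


Forward pass: ES(A1) = sum of predecessors on chain A = 0
EF = ES + duration = 0 + 2 = 2
Backward pass: LF(M) = deadline = 38; LS(M) = 38 - 8 = 30
LF(A1) = LS(M) - sum(successors on chain A) = 30 - 8 = 22
LS = LF - duration = 22 - 2 = 20
Total float = LS - ES = 20 - 0 = 20

20


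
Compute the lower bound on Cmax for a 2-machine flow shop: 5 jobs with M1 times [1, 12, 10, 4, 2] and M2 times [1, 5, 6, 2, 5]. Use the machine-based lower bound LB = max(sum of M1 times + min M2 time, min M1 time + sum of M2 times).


LB1 = sum(M1 times) + min(M2 times) = 29 + 1 = 30
LB2 = min(M1 times) + sum(M2 times) = 1 + 19 = 20
Lower bound = max(LB1, LB2) = max(30, 20) = 30

30


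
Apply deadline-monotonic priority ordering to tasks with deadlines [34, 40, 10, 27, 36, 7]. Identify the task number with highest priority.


Sort tasks by relative deadline (ascending):
  Task 6: deadline = 7
  Task 3: deadline = 10
  Task 4: deadline = 27
  Task 1: deadline = 34
  Task 5: deadline = 36
  Task 2: deadline = 40
Priority order (highest first): [6, 3, 4, 1, 5, 2]
Highest priority task = 6

6


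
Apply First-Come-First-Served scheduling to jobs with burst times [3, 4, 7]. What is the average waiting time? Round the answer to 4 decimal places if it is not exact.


FCFS order (as given): [3, 4, 7]
Waiting times:
  Job 1: wait = 0
  Job 2: wait = 3
  Job 3: wait = 7
Sum of waiting times = 10
Average waiting time = 10/3 = 3.3333

3.3333


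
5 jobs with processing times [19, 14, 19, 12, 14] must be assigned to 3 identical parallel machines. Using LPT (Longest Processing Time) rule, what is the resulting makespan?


Sort jobs in decreasing order (LPT): [19, 19, 14, 14, 12]
Assign each job to the least loaded machine:
  Machine 1: jobs [19, 12], load = 31
  Machine 2: jobs [19], load = 19
  Machine 3: jobs [14, 14], load = 28
Makespan = max load = 31

31


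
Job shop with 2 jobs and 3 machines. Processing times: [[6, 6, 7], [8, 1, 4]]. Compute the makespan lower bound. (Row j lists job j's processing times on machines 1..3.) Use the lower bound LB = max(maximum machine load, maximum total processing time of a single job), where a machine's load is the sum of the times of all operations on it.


Machine loads:
  Machine 1: 6 + 8 = 14
  Machine 2: 6 + 1 = 7
  Machine 3: 7 + 4 = 11
Max machine load = 14
Job totals:
  Job 1: 19
  Job 2: 13
Max job total = 19
Lower bound = max(14, 19) = 19

19


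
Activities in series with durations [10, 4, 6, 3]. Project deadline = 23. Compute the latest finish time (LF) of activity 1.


LF(activity 1) = deadline - sum of successor durations
Successors: activities 2 through 4 with durations [4, 6, 3]
Sum of successor durations = 13
LF = 23 - 13 = 10

10


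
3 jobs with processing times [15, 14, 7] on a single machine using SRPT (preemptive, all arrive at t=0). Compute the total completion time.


Since all jobs arrive at t=0, SRPT equals SPT ordering.
SPT order: [7, 14, 15]
Completion times:
  Job 1: p=7, C=7
  Job 2: p=14, C=21
  Job 3: p=15, C=36
Total completion time = 7 + 21 + 36 = 64

64


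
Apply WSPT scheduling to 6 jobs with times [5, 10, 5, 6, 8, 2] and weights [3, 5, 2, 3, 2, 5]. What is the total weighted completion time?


Compute p/w ratios and sort ascending (WSPT): [(2, 5), (5, 3), (10, 5), (6, 3), (5, 2), (8, 2)]
Compute weighted completion times:
  Job (p=2,w=5): C=2, w*C=5*2=10
  Job (p=5,w=3): C=7, w*C=3*7=21
  Job (p=10,w=5): C=17, w*C=5*17=85
  Job (p=6,w=3): C=23, w*C=3*23=69
  Job (p=5,w=2): C=28, w*C=2*28=56
  Job (p=8,w=2): C=36, w*C=2*36=72
Total weighted completion time = 313

313


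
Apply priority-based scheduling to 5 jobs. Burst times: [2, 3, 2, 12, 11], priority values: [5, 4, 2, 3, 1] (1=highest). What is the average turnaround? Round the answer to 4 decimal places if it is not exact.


Sort by priority (ascending = highest first):
Order: [(1, 11), (2, 2), (3, 12), (4, 3), (5, 2)]
Completion times:
  Priority 1, burst=11, C=11
  Priority 2, burst=2, C=13
  Priority 3, burst=12, C=25
  Priority 4, burst=3, C=28
  Priority 5, burst=2, C=30
Average turnaround = 107/5 = 21.4

21.4


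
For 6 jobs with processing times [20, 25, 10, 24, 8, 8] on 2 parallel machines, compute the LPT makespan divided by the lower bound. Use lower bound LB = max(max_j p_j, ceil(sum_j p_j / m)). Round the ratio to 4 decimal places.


LPT order: [25, 24, 20, 10, 8, 8]
Machine loads after assignment: [51, 44]
LPT makespan = 51
Lower bound = max(max_job, ceil(total/2)) = max(25, 48) = 48
Ratio = 51 / 48 = 1.0625

1.0625


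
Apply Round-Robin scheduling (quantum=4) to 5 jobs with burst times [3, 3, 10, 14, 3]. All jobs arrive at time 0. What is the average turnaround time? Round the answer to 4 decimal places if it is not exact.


Time quantum = 4
Execution trace:
  J1 runs 3 units, time = 3
  J2 runs 3 units, time = 6
  J3 runs 4 units, time = 10
  J4 runs 4 units, time = 14
  J5 runs 3 units, time = 17
  J3 runs 4 units, time = 21
  J4 runs 4 units, time = 25
  J3 runs 2 units, time = 27
  J4 runs 4 units, time = 31
  J4 runs 2 units, time = 33
Finish times: [3, 6, 27, 33, 17]
Average turnaround = 86/5 = 17.2

17.2


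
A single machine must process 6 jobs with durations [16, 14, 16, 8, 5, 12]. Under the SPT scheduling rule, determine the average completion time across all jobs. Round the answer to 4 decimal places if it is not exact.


Sort jobs by processing time (SPT order): [5, 8, 12, 14, 16, 16]
Compute completion times sequentially:
  Job 1: processing = 5, completes at 5
  Job 2: processing = 8, completes at 13
  Job 3: processing = 12, completes at 25
  Job 4: processing = 14, completes at 39
  Job 5: processing = 16, completes at 55
  Job 6: processing = 16, completes at 71
Sum of completion times = 208
Average completion time = 208/6 = 34.6667

34.6667


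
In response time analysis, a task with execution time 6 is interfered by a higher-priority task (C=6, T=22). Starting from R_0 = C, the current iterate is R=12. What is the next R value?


R_next = C + ceil(R_prev / T_hp) * C_hp
ceil(12 / 22) = ceil(0.5455) = 1
Interference = 1 * 6 = 6
R_next = 6 + 6 = 12
R_next = R_prev, so the iteration has converged (response time = 12).

12


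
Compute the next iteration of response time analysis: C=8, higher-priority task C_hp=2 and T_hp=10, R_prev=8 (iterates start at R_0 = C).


R_next = C + ceil(R_prev / T_hp) * C_hp
ceil(8 / 10) = ceil(0.8) = 1
Interference = 1 * 2 = 2
R_next = 8 + 2 = 10

10


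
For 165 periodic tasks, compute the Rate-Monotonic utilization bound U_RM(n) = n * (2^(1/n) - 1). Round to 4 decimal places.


Compute 2^(1/165) = 1.0042097281
Subtract 1: 1.0042097281 - 1 = 0.0042097281
Multiply by n: 165 * 0.0042097281 = 0.6946051365
Round to 4 dp: 0.6946

0.6946


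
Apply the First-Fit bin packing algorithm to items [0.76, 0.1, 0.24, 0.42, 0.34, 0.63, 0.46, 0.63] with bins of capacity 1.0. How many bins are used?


Place items sequentially using First-Fit:
  Item 0.76 -> new Bin 1
  Item 0.1 -> Bin 1 (now 0.86)
  Item 0.24 -> new Bin 2
  Item 0.42 -> Bin 2 (now 0.66)
  Item 0.34 -> Bin 2 (now 1.0)
  Item 0.63 -> new Bin 3
  Item 0.46 -> new Bin 4
  Item 0.63 -> new Bin 5
Total bins used = 5

5


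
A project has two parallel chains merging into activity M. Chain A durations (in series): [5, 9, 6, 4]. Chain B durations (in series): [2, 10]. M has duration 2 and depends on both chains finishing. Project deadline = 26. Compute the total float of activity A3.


Forward pass: ES(A3) = sum of predecessors on chain A = 14
EF = ES + duration = 14 + 6 = 20
Backward pass: LF(M) = deadline = 26; LS(M) = 26 - 2 = 24
LF(A3) = LS(M) - sum(successors on chain A) = 24 - 4 = 20
LS = LF - duration = 20 - 6 = 14
Total float = LS - ES = 14 - 14 = 0

0


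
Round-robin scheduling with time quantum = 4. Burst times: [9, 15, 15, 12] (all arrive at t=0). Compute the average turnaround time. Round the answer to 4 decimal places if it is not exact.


Time quantum = 4
Execution trace:
  J1 runs 4 units, time = 4
  J2 runs 4 units, time = 8
  J3 runs 4 units, time = 12
  J4 runs 4 units, time = 16
  J1 runs 4 units, time = 20
  J2 runs 4 units, time = 24
  J3 runs 4 units, time = 28
  J4 runs 4 units, time = 32
  J1 runs 1 units, time = 33
  J2 runs 4 units, time = 37
  J3 runs 4 units, time = 41
  J4 runs 4 units, time = 45
  J2 runs 3 units, time = 48
  J3 runs 3 units, time = 51
Finish times: [33, 48, 51, 45]
Average turnaround = 177/4 = 44.25

44.25


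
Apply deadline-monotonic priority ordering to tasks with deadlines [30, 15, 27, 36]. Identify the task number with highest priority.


Sort tasks by relative deadline (ascending):
  Task 2: deadline = 15
  Task 3: deadline = 27
  Task 1: deadline = 30
  Task 4: deadline = 36
Priority order (highest first): [2, 3, 1, 4]
Highest priority task = 2

2


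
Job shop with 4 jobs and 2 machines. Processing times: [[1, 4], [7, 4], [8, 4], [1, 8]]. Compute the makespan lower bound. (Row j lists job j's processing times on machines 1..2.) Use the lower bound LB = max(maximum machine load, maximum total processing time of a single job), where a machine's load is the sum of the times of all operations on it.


Machine loads:
  Machine 1: 1 + 7 + 8 + 1 = 17
  Machine 2: 4 + 4 + 4 + 8 = 20
Max machine load = 20
Job totals:
  Job 1: 5
  Job 2: 11
  Job 3: 12
  Job 4: 9
Max job total = 12
Lower bound = max(20, 12) = 20

20


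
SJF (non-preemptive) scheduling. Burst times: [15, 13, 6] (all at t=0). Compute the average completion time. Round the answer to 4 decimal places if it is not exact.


SJF order (ascending): [6, 13, 15]
Completion times:
  Job 1: burst=6, C=6
  Job 2: burst=13, C=19
  Job 3: burst=15, C=34
Average completion = 59/3 = 19.6667

19.6667


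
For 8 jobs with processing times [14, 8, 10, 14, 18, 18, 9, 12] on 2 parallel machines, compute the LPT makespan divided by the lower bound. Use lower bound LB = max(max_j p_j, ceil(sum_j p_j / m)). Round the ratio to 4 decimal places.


LPT order: [18, 18, 14, 14, 12, 10, 9, 8]
Machine loads after assignment: [52, 51]
LPT makespan = 52
Lower bound = max(max_job, ceil(total/2)) = max(18, 52) = 52
Ratio = 52 / 52 = 1.0

1.0


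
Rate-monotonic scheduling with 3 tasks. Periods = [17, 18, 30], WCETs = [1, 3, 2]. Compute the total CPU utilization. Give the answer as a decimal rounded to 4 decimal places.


Compute individual utilizations (exact fractions):
  Task 1: C/T = 1/17 (approx. 0.0588)
  Task 2: C/T = 3/18 = 1/6 (approx. 0.1667)
  Task 3: C/T = 2/30 = 1/15 (approx. 0.0667)
Total utilization U = 1/17 + 1/6 + 1/15 = 149/510
Rounded to 4 decimal places: U = 0.2922
RM (Liu & Layland) bound for 3 tasks = 0.779763; compare with U = 149/510 (approx. 0.292157)
U <= bound, so schedulable by RM sufficient condition.

0.2922


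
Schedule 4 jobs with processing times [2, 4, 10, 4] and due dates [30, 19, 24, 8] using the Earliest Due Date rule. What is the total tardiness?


Sort by due date (EDD order): [(4, 8), (4, 19), (10, 24), (2, 30)]
Compute completion times and tardiness:
  Job 1: p=4, d=8, C=4, tardiness=max(0,4-8)=0
  Job 2: p=4, d=19, C=8, tardiness=max(0,8-19)=0
  Job 3: p=10, d=24, C=18, tardiness=max(0,18-24)=0
  Job 4: p=2, d=30, C=20, tardiness=max(0,20-30)=0
Total tardiness = 0

0


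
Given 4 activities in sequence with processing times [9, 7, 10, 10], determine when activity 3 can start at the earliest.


Activity 3 starts after activities 1 through 2 complete.
Predecessor durations: [9, 7]
ES = 9 + 7 = 16

16


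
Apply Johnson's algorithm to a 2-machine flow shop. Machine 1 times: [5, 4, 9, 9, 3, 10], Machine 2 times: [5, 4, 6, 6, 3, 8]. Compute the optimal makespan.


Apply Johnson's rule:
  Group 1 (a <= b): [(5, 3, 3), (2, 4, 4), (1, 5, 5)]
  Group 2 (a > b): [(6, 10, 8), (3, 9, 6), (4, 9, 6)]
Optimal job order: [5, 2, 1, 6, 3, 4]
Schedule:
  Job 5: M1 done at 3, M2 done at 6
  Job 2: M1 done at 7, M2 done at 11
  Job 1: M1 done at 12, M2 done at 17
  Job 6: M1 done at 22, M2 done at 30
  Job 3: M1 done at 31, M2 done at 37
  Job 4: M1 done at 40, M2 done at 46
Makespan = 46

46
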